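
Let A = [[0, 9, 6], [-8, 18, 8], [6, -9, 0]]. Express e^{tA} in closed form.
e^{tA} = [[(1 - 6*t)*e^{6*t}, 9*t*e^{6*t}, 6*t*e^{6*t}], [-8*t*e^{6*t}, (12*t + 1)*e^{6*t}, 8*t*e^{6*t}], [6*t*e^{6*t}, -9*t*e^{6*t}, (1 - 6*t)*e^{6*t}]]

A has Jordan form J = [[6, 1, 0], [0, 6, 0], [0, 0, 6]] with A = PJP^{-1}, so e^{tA} = P e^{tJ} P^{-1}.

For a Jordan block J_k(λ), e^{tJ_k(λ)} = e^{λt} · (I + tN + t^2 N^2/2! + ... + t^{k-1} N^{k-1}/(k-1)!) where N is the nilpotent superdiagonal part.

Assembling the blocks and conjugating back gives the entries of e^{tA} as shown above.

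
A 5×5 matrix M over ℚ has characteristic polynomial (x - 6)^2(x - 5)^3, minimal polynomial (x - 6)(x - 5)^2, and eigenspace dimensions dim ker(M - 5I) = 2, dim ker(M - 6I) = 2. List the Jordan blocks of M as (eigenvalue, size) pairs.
Jordan blocks: (5, 2), (5, 1), (6, 1), (6, 1)

λ = 5: algebraic multiplicity 3 (exponent in χ_M), largest block size 2 (exponent in m_M), 2 blocks (geometric multiplicity). These force block sizes [2, 1].
λ = 6: algebraic multiplicity 2 (exponent in χ_M), largest block size 1 (exponent in m_M), 2 blocks (geometric multiplicity). These force block sizes [1, 1].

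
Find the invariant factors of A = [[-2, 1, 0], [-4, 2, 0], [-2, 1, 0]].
The Jordan structure of A has elementary divisors x^2, x. Arranging the block sizes at each eigenvalue in decreasing order and taking row products gives the invariant factors.

Invariant factors (smallest first, each dividing the next): x, x^2.

Check: the last factor x^2 is the minimal polynomial, and the product x^3 is the characteristic polynomial.

x, x^2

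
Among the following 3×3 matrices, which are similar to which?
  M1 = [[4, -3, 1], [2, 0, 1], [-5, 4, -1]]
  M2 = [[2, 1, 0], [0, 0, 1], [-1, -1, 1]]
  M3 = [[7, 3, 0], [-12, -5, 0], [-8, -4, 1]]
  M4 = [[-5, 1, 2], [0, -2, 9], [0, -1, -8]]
Characteristic polynomials: χ_{M1} = (x - 1)^3, χ_{M2} = (x - 1)^3, χ_{M3} = (x - 1)^3, χ_{M4} = (x + 5)^3.

{M1, M2}: invariant factors (x - 1)^3.

{M3}: invariant factors x - 1, (x - 1)^2.

{M4}: invariant factors (x + 5)^3.

Matrices are similar if and only if their invariant-factor lists agree; the partition into similarity classes is {M1, M2}, {M3}, {M4}.

3 classes: {M1, M2}, {M3}, {M4}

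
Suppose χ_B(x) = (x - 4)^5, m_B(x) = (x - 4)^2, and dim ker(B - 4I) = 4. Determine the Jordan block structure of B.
Jordan blocks: (4, 2), (4, 1), (4, 1), (4, 1)

λ = 4: algebraic multiplicity 5 (exponent in χ_B), largest block size 2 (exponent in m_B), 4 blocks (geometric multiplicity). These force block sizes [2, 1, 1, 1].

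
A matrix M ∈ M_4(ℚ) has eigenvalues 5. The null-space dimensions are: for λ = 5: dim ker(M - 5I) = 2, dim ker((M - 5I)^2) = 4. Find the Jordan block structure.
Jordan blocks: (5, 2), (5, 2)

λ = 5: successive nullity increments [2, 2] count blocks of size ≥ k; block sizes are [2, 2].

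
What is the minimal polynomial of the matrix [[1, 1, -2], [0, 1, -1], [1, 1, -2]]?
The characteristic polynomial factors as x^3. The minimal polynomial is ∏(x - λ)^{k_λ} where k_λ is the size of the largest Jordan block at λ.

For λ = 0: rank(A) = 2, and the largest Jordan block has size 3 (the smallest k with rank(A^k) = rank(A^(k+1))).

So m_A(x) = x^3.

m_A(x) = x^3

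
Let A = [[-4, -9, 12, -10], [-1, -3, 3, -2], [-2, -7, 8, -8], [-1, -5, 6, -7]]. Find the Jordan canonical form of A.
J = [[-2, 1, 0, 0], [0, -2, 0, 0], [0, 0, -1, 0], [0, 0, 0, -1]]

The characteristic polynomial is det(xI - A) = (x + 1)^2(x + 2)^2, so the eigenvalues are -2 (algebraic multiplicity 2), -1 (algebraic multiplicity 2).

For λ = -2: rank(A + 2I) = 3, rank((A + 2I)^2) = 2. The eigenspace has dimension 4 - 3 = 1, so there is 1 Jordan block; the rank sequence gives block sizes [2].

For λ = -1: rank(A + I) = 2. The eigenspace has dimension 4 - 2 = 2, so there are 2 Jordan blocks; the rank sequence gives block sizes [1, 1].

Assembling the blocks gives the Jordan form J above.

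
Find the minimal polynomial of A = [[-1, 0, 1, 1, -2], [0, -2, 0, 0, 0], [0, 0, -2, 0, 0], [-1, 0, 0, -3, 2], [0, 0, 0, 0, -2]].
m_A(x) = (x + 2)^3

The characteristic polynomial factors as (x + 2)^5. The minimal polynomial is ∏(x - λ)^{k_λ} where k_λ is the size of the largest Jordan block at λ.

For λ = -2: rank(A + 2I) = 2, and the largest Jordan block has size 3 (the smallest k with rank((A + 2I)^k) = rank((A + 2I)^(k+1))).

So m_A(x) = (x + 2)^3.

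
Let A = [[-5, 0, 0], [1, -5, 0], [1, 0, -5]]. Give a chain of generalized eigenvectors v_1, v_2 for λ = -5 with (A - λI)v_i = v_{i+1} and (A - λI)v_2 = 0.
v_1 = [[1, 1, 2]]^T, v_2 = [[0, 1, 1]]^T

We seek v_1 ∈ ker((A + 5I)^2) \ ker(A + 5I), then set v_{i+1} = (A + 5I) v_i.

One such chain is v_1 = [[1, 1, 2]]^T, v_2 = [[0, 1, 1]]^T. Check: (A + 5I) v_2 = [[0, 0, 0]]^T = 0.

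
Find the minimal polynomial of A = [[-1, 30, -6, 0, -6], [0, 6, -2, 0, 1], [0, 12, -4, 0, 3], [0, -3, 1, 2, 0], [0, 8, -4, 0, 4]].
m_A(x) = (x - 2)^2(x + 1)

The characteristic polynomial factors as (x - 2)^4(x + 1). The minimal polynomial is ∏(x - λ)^{k_λ} where k_λ is the size of the largest Jordan block at λ.

For λ = -1: rank(A + I) = 4, and the largest Jordan block has size 1 (the smallest k with rank((A + I)^k) = rank((A + I)^(k+1))).
For λ = 2: rank(A - 2I) = 3, and the largest Jordan block has size 2 (the smallest k with rank((A - 2I)^k) = rank((A - 2I)^(k+1))).

So m_A(x) = (x - 2)^2(x + 1).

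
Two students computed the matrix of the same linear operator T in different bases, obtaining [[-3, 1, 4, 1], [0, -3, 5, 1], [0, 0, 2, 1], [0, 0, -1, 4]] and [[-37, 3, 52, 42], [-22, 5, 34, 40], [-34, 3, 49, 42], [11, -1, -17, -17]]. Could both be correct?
Yes.

Two matrices over a field are similar if and only if they have the same invariant factors.

Both A and B have characteristic polynomial (x - 3)^2(x + 3)^2 and minimal polynomial (x - 3)^2(x + 3)^2. Computing further, both have invariant factors (x - 3)^2(x + 3)^2. Hence A and B are similar.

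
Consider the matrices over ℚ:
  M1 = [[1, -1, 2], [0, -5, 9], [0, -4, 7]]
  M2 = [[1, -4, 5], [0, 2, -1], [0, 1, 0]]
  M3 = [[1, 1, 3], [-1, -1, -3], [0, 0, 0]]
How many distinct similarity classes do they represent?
Characteristic polynomials: χ_{M1} = (x - 1)^3, χ_{M2} = (x - 1)^3, χ_{M3} = x^3.

{M1, M2}: invariant factors (x - 1)^3.

{M3}: invariant factors x, x^2.

Matrices are similar if and only if their invariant-factor lists agree; the partition into similarity classes is {M1, M2}, {M3}.

2 classes: {M1, M2}, {M3}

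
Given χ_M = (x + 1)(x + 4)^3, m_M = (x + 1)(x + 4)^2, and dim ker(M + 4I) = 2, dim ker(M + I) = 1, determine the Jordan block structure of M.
Jordan blocks: (-4, 2), (-4, 1), (-1, 1)

λ = -4: algebraic multiplicity 3 (exponent in χ_M), largest block size 2 (exponent in m_M), 2 blocks (geometric multiplicity). These force block sizes [2, 1].
λ = -1: algebraic multiplicity 1 (exponent in χ_M), largest block size 1 (exponent in m_M), 1 block (geometric multiplicity). This forces block sizes [1].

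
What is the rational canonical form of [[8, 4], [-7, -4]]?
The invariant factors of A (the non-unit diagonal entries of the Smith normal form of xI - A over ℚ[x]) are x^2 - 4x - 4, each dividing the next. The characteristic polynomial is their product, x^2 - 4x - 4.

The rational canonical form is the block-diagonal matrix of companion matrices C(f_i):
R = [[0, 4], [1, 4]].

Note the characteristic polynomial does not split into linear factors over ℚ, so A has no Jordan form over ℚ; the rational canonical form exists over any field.

R = [[0, 4], [1, 4]]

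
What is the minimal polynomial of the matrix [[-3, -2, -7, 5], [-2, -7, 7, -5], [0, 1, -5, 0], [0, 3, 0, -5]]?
m_A(x) = (x + 5)^3

The characteristic polynomial factors as (x + 5)^4. The minimal polynomial is ∏(x - λ)^{k_λ} where k_λ is the size of the largest Jordan block at λ.

For λ = -5: rank(A + 5I) = 2, and the largest Jordan block has size 3 (the smallest k with rank((A + 5I)^k) = rank((A + 5I)^(k+1))).

So m_A(x) = (x + 5)^3.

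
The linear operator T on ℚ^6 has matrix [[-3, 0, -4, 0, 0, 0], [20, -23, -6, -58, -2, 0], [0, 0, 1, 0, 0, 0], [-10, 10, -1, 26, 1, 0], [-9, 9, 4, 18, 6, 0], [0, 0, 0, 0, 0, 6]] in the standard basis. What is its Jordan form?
J = [[-3, 0, 0, 0, 0, 0], [0, -3, 0, 0, 0, 0], [0, 0, 1, 0, 0, 0], [0, 0, 0, 6, 1, 0], [0, 0, 0, 0, 6, 0], [0, 0, 0, 0, 0, 6]]

The characteristic polynomial is det(xI - A) = (x - 6)^3(x - 1)(x + 3)^2, so the eigenvalues are -3 (algebraic multiplicity 2), 1 (algebraic multiplicity 1), 6 (algebraic multiplicity 3).

For λ = -3: rank(A + 3I) = 4. The eigenspace has dimension 6 - 4 = 2, so there are 2 Jordan blocks; the rank sequence gives block sizes [1, 1].

For λ = 1: algebraic multiplicity 1 gives one 1×1 block.

For λ = 6: rank(A - 6I) = 4, rank((A - 6I)^2) = 3. The eigenspace has dimension 6 - 4 = 2, so there are 2 Jordan blocks; the rank sequence gives block sizes [2, 1].

Assembling the blocks gives the Jordan form J above.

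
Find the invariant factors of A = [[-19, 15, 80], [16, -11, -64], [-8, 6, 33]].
x - 1, (x - 1)^2

The Jordan structure of A has elementary divisors (x - 1)^2, (x - 1). Arranging the block sizes at each eigenvalue in decreasing order and taking row products gives the invariant factors.

Invariant factors (smallest first, each dividing the next): x - 1, (x - 1)^2.

Check: the last factor (x - 1)^2 is the minimal polynomial, and the product (x - 1)^3 is the characteristic polynomial.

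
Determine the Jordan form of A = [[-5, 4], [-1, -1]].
J = [[-3, 1], [0, -3]]

The characteristic polynomial is det(xI - A) = (x + 3)^2, so the eigenvalues are -3 (algebraic multiplicity 2).

For λ = -3: rank(A + 3I) = 1, rank((A + 3I)^2) = 0. The eigenspace has dimension 2 - 1 = 1, so there is 1 Jordan block; the rank sequence gives block sizes [2].

Assembling the blocks gives the Jordan form J above.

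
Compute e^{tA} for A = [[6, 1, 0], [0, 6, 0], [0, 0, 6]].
A has Jordan form J = [[6, 1, 0], [0, 6, 0], [0, 0, 6]] with A = PJP^{-1}, so e^{tA} = P e^{tJ} P^{-1}.

For a Jordan block J_k(λ), e^{tJ_k(λ)} = e^{λt} · (I + tN + t^2 N^2/2! + ... + t^{k-1} N^{k-1}/(k-1)!) where N is the nilpotent superdiagonal part.

Assembling the blocks and conjugating back gives the entries of e^{tA} as shown above.

e^{tA} = [[e^{6*t}, t*e^{6*t}, 0], [0, e^{6*t}, 0], [0, 0, e^{6*t}]]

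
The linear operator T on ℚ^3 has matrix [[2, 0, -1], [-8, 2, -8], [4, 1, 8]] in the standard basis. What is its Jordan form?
J = [[4, 1, 0], [0, 4, 1], [0, 0, 4]]

The characteristic polynomial is det(xI - A) = (x - 4)^3, so the eigenvalues are 4 (algebraic multiplicity 3).

For λ = 4: rank(A - 4I) = 2, rank((A - 4I)^2) = 1, rank((A - 4I)^3) = 0. The eigenspace has dimension 3 - 2 = 1, so there is 1 Jordan block; the rank sequence gives block sizes [3].

Assembling the blocks gives the Jordan form J above.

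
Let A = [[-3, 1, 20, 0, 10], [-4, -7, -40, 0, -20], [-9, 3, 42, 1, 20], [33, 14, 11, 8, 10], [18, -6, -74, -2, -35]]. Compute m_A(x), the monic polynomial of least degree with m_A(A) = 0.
m_A(x) = (x - 5)^2(x + 5)^2

The characteristic polynomial factors as (x - 5)^3(x + 5)^2. The minimal polynomial is ∏(x - λ)^{k_λ} where k_λ is the size of the largest Jordan block at λ.

For λ = -5: rank(A + 5I) = 4, and the largest Jordan block has size 2 (the smallest k with rank((A + 5I)^k) = rank((A + 5I)^(k+1))).
For λ = 5: rank(A - 5I) = 3, and the largest Jordan block has size 2 (the smallest k with rank((A - 5I)^k) = rank((A - 5I)^(k+1))).

So m_A(x) = (x - 5)^2(x + 5)^2.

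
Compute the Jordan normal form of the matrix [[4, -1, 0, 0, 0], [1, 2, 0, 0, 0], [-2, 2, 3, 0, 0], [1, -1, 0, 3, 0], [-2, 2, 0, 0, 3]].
J = [[3, 1, 0, 0, 0], [0, 3, 0, 0, 0], [0, 0, 3, 0, 0], [0, 0, 0, 3, 0], [0, 0, 0, 0, 3]]

The characteristic polynomial is det(xI - A) = (x - 3)^5, so the eigenvalues are 3 (algebraic multiplicity 5).

For λ = 3: rank(A - 3I) = 1, rank((A - 3I)^2) = 0. The eigenspace has dimension 5 - 1 = 4, so there are 4 Jordan blocks; the rank sequence gives block sizes [2, 1, 1, 1].

Assembling the blocks gives the Jordan form J above.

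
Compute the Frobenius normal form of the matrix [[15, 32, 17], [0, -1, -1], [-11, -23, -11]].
The invariant factors of A (the non-unit diagonal entries of the Smith normal form of xI - A over ℚ[x]) are (x - 3)(x^2 - 5), each dividing the next. The characteristic polynomial is their product, (x - 3)(x^2 - 5).

The rational canonical form is the block-diagonal matrix of companion matrices C(f_i):
R = [[0, 0, -15], [1, 0, 5], [0, 1, 3]].

Note the characteristic polynomial does not split into linear factors over ℚ, so A has no Jordan form over ℚ; the rational canonical form exists over any field.

R = [[0, 0, -15], [1, 0, 5], [0, 1, 3]]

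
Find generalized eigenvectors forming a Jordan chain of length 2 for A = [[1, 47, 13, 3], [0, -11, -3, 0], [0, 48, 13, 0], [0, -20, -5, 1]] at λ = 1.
v_1 = [[-5, 1, -4, 2]]^T, v_2 = [[1, 0, 0, 0]]^T

We seek v_1 ∈ ker((A - I)^2) \ ker(A - I), then set v_{i+1} = (A - I) v_i.

One such chain is v_1 = [[-5, 1, -4, 2]]^T, v_2 = [[1, 0, 0, 0]]^T. Check: (A - I) v_2 = [[0, 0, 0, 0]]^T = 0.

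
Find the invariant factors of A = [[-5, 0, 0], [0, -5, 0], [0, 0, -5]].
x + 5, x + 5, x + 5

The Jordan structure of A has elementary divisors (x + 5), (x + 5), (x + 5). Arranging the block sizes at each eigenvalue in decreasing order and taking row products gives the invariant factors.

Invariant factors (smallest first, each dividing the next): x + 5, x + 5, x + 5.

Check: the last factor x + 5 is the minimal polynomial, and the product (x + 5)^3 is the characteristic polynomial.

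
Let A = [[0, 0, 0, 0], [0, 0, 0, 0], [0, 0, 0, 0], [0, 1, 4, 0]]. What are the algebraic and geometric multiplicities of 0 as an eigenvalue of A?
algebraic multiplicity 4, geometric multiplicity 3

The characteristic polynomial is x^4, so the factor x appears with exponent 4: the algebraic multiplicity is 4.

rank(A) = 1, so the eigenspace has dimension 4 - 1 = 3: the geometric multiplicity is 3.

Since 3 < 4, A is not diagonalizable.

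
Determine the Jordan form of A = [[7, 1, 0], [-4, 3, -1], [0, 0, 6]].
J = [[5, 1, 0], [0, 5, 0], [0, 0, 6]]

The characteristic polynomial is det(xI - A) = (x - 6)(x - 5)^2, so the eigenvalues are 5 (algebraic multiplicity 2), 6 (algebraic multiplicity 1).

For λ = 5: rank(A - 5I) = 2, rank((A - 5I)^2) = 1. The eigenspace has dimension 3 - 2 = 1, so there is 1 Jordan block; the rank sequence gives block sizes [2].

For λ = 6: algebraic multiplicity 1 gives one 1×1 block.

Assembling the blocks gives the Jordan form J above.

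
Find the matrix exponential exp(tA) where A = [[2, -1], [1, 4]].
e^{tA} = [[(1 - t)*e^{3*t}, -t*e^{3*t}], [t*e^{3*t}, (t + 1)*e^{3*t}]]

A has Jordan form J = [[3, 1], [0, 3]] with A = PJP^{-1}, so e^{tA} = P e^{tJ} P^{-1}.

For a Jordan block J_k(λ), e^{tJ_k(λ)} = e^{λt} · (I + tN + t^2 N^2/2! + ... + t^{k-1} N^{k-1}/(k-1)!) where N is the nilpotent superdiagonal part.

Assembling the blocks and conjugating back gives the entries of e^{tA} as shown above.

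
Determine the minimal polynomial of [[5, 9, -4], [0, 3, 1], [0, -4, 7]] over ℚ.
The characteristic polynomial factors as (x - 5)^3. The minimal polynomial is ∏(x - λ)^{k_λ} where k_λ is the size of the largest Jordan block at λ.

For λ = 5: rank(A - 5I) = 2, and the largest Jordan block has size 3 (the smallest k with rank((A - 5I)^k) = rank((A - 5I)^(k+1))).

So m_A(x) = (x - 5)^3.

m_A(x) = (x - 5)^3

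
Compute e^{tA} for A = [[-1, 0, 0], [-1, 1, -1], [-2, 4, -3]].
e^{tA} = [[e^{-t}, 0, 0], [-t*e^{-t}, (2*t + 1)*e^{-t}, -t*e^{-t}], [-2*t*e^{-t}, 4*t*e^{-t}, (1 - 2*t)*e^{-t}]]

A has Jordan form J = [[-1, 1, 0], [0, -1, 0], [0, 0, -1]] with A = PJP^{-1}, so e^{tA} = P e^{tJ} P^{-1}.

For a Jordan block J_k(λ), e^{tJ_k(λ)} = e^{λt} · (I + tN + t^2 N^2/2! + ... + t^{k-1} N^{k-1}/(k-1)!) where N is the nilpotent superdiagonal part.

Assembling the blocks and conjugating back gives the entries of e^{tA} as shown above.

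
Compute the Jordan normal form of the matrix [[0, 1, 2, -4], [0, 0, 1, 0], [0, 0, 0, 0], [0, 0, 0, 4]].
The characteristic polynomial is det(xI - A) = x^3(x - 4), so the eigenvalues are 0 (algebraic multiplicity 3), 4 (algebraic multiplicity 1).

For λ = 0: rank(A) = 3, rank(A^2) = 2, rank(A^3) = 1. The eigenspace has dimension 4 - 3 = 1, so there is 1 Jordan block; the rank sequence gives block sizes [3].

For λ = 4: algebraic multiplicity 1 gives one 1×1 block.

Assembling the blocks gives the Jordan form J above.

J = [[0, 1, 0, 0], [0, 0, 1, 0], [0, 0, 0, 0], [0, 0, 0, 4]]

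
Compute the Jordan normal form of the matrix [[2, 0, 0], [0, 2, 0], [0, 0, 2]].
The characteristic polynomial is det(xI - A) = (x - 2)^3, so the eigenvalues are 2 (algebraic multiplicity 3).

For λ = 2: rank(A - 2I) = 0. The eigenspace has dimension 3 - 0 = 3, so there are 3 Jordan blocks; the rank sequence gives block sizes [1, 1, 1].

Assembling the blocks gives the Jordan form J above.

J = [[2, 0, 0], [0, 2, 0], [0, 0, 2]]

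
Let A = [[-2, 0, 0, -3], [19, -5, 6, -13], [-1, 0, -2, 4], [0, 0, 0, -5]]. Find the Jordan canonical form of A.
J = [[-5, 0, 0, 0], [0, -5, 0, 0], [0, 0, -2, 1], [0, 0, 0, -2]]

The characteristic polynomial is det(xI - A) = (x + 2)^2(x + 5)^2, so the eigenvalues are -5 (algebraic multiplicity 2), -2 (algebraic multiplicity 2).

For λ = -5: rank(A + 5I) = 2. The eigenspace has dimension 4 - 2 = 2, so there are 2 Jordan blocks; the rank sequence gives block sizes [1, 1].

For λ = -2: rank(A + 2I) = 3, rank((A + 2I)^2) = 2. The eigenspace has dimension 4 - 3 = 1, so there is 1 Jordan block; the rank sequence gives block sizes [2].

Assembling the blocks gives the Jordan form J above.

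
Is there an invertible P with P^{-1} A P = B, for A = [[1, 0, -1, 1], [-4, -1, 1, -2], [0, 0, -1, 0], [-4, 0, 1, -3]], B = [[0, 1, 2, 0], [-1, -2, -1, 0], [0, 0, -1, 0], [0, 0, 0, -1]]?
Two matrices over a field are similar if and only if they have the same invariant factors.

Both A and B have characteristic polynomial (x + 1)^4 and minimal polynomial (x + 1)^3. Computing further, both have invariant factors x + 1, (x + 1)^3. Hence A and B are similar.

Yes.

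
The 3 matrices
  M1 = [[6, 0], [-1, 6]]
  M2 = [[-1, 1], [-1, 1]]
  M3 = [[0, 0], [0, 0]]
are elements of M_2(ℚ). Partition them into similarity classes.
Characteristic polynomials: χ_{M1} = (x - 6)^2, χ_{M2} = x^2, χ_{M3} = x^2.

{M1}: invariant factors (x - 6)^2.

{M2}: invariant factors x^2.

{M3}: invariant factors x, x.

Matrices are similar if and only if their invariant-factor lists agree; the partition into similarity classes is {M1}, {M2}, {M3}.

3 classes: {M1}, {M2}, {M3}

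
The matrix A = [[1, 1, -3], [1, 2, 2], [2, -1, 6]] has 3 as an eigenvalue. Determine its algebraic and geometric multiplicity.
algebraic multiplicity 3, geometric multiplicity 1

The characteristic polynomial is (x - 3)^3, so the factor x - 3 appears with exponent 3: the algebraic multiplicity is 3.

rank(A - 3I) = 2, so the eigenspace has dimension 3 - 2 = 1: the geometric multiplicity is 1.

Since 1 < 3, A is not diagonalizable.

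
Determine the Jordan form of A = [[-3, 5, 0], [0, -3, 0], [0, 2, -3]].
The characteristic polynomial is det(xI - A) = (x + 3)^3, so the eigenvalues are -3 (algebraic multiplicity 3).

For λ = -3: rank(A + 3I) = 1, rank((A + 3I)^2) = 0. The eigenspace has dimension 3 - 1 = 2, so there are 2 Jordan blocks; the rank sequence gives block sizes [2, 1].

Assembling the blocks gives the Jordan form J above.

J = [[-3, 1, 0], [0, -3, 0], [0, 0, -3]]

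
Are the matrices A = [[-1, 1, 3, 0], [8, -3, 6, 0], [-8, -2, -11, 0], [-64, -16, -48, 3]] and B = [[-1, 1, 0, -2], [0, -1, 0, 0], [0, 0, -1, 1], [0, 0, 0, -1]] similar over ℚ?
trace(A) = -12 but trace(B) = -4. The trace is a similarity invariant, so A and B are not similar.

No.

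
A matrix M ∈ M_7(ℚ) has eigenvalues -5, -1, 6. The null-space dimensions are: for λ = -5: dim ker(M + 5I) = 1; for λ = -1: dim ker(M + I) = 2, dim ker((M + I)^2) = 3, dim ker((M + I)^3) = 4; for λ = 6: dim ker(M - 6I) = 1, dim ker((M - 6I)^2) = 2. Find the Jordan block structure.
Jordan blocks: (-5, 1), (-1, 3), (-1, 1), (6, 2)

λ = -5: successive nullity increments [1] count blocks of size ≥ k; block sizes are [1].
λ = -1: successive nullity increments [2, 1, 1] count blocks of size ≥ k; block sizes are [3, 1].
λ = 6: successive nullity increments [1, 1] count blocks of size ≥ k; block sizes are [2].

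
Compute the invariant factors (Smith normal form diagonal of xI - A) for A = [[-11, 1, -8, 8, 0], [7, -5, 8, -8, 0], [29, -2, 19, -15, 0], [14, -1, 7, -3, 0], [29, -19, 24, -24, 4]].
x - 4, (x - 4)^2(x + 4)^2

The Jordan structure of A has elementary divisors (x + 4)^2, (x - 4)^2, (x - 4). Arranging the block sizes at each eigenvalue in decreasing order and taking row products gives the invariant factors.

Invariant factors (smallest first, each dividing the next): x - 4, (x - 4)^2(x + 4)^2.

Check: the last factor (x - 4)^2(x + 4)^2 is the minimal polynomial, and the product (x - 4)^3(x + 4)^2 is the characteristic polynomial.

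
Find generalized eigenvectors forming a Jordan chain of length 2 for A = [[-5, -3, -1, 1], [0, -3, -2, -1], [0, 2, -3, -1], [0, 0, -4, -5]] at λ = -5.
We seek v_1 ∈ ker((A + 5I)^2) \ ker(A + 5I), then set v_{i+1} = (A + 5I) v_i.

One such chain is v_1 = [[0, -1, 0, -2]]^T, v_2 = [[1, 0, 0, 0]]^T. Check: (A + 5I) v_2 = [[0, 0, 0, 0]]^T = 0.

v_1 = [[0, -1, 0, -2]]^T, v_2 = [[1, 0, 0, 0]]^T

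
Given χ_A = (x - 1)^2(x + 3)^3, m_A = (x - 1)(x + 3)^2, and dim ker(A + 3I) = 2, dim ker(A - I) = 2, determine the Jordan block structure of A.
Jordan blocks: (-3, 2), (-3, 1), (1, 1), (1, 1)

λ = -3: algebraic multiplicity 3 (exponent in χ_A), largest block size 2 (exponent in m_A), 2 blocks (geometric multiplicity). These force block sizes [2, 1].
λ = 1: algebraic multiplicity 2 (exponent in χ_A), largest block size 1 (exponent in m_A), 2 blocks (geometric multiplicity). These force block sizes [1, 1].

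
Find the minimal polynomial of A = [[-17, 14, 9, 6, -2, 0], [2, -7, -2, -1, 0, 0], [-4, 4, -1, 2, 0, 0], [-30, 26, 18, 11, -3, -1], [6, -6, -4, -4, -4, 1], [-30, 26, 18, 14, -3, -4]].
The characteristic polynomial factors as (x + 3)^4(x + 5)^2. The minimal polynomial is ∏(x - λ)^{k_λ} where k_λ is the size of the largest Jordan block at λ.

For λ = -5: rank(A + 5I) = 5, and the largest Jordan block has size 2 (the smallest k with rank((A + 5I)^k) = rank((A + 5I)^(k+1))).
For λ = -3: rank(A + 3I) = 4, and the largest Jordan block has size 3 (the smallest k with rank((A + 3I)^k) = rank((A + 3I)^(k+1))).

So m_A(x) = (x + 3)^3(x + 5)^2.

m_A(x) = (x + 3)^3(x + 5)^2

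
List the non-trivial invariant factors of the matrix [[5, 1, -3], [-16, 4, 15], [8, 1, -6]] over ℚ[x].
The Jordan structure of A has elementary divisors (x + 3), (x - 3)^2. Arranging the block sizes at each eigenvalue in decreasing order and taking row products gives the invariant factors.

Invariant factors (smallest first, each dividing the next): (x - 3)^2(x + 3).

Check: the last factor (x - 3)^2(x + 3) is the minimal polynomial, and the product (x - 3)^2(x + 3) is the characteristic polynomial.

(x - 3)^2(x + 3)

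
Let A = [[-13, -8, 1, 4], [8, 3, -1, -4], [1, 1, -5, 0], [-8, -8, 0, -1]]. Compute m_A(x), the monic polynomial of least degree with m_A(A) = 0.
The characteristic polynomial factors as (x + 1)(x + 5)^3. The minimal polynomial is ∏(x - λ)^{k_λ} where k_λ is the size of the largest Jordan block at λ.

For λ = -5: rank(A + 5I) = 3, and the largest Jordan block has size 3 (the smallest k with rank((A + 5I)^k) = rank((A + 5I)^(k+1))).
For λ = -1: rank(A + I) = 3, and the largest Jordan block has size 1 (the smallest k with rank((A + I)^k) = rank((A + I)^(k+1))).

So m_A(x) = (x + 1)(x + 5)^3.

m_A(x) = (x + 1)(x + 5)^3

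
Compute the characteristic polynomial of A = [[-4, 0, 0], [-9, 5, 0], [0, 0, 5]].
xI - A = [[x + 4, 0, 0], [9, x - 5, 0], [0, 0, x - 5]].

Expanding det(xI - A) along the first row:
det(xI - A) = + (x + 4)·det([[x - 5, 0], [0, x - 5]]) - (0)·det([[9, 0], [0, x - 5]]) + (0)·det([[9, x - 5], [0, 0]]).

Evaluating gives χ_A(x) = x^3 - 6x^2 - 15x + 100 = (x - 5)^2(x + 4).

χ_A(x) = (x - 5)^2(x + 4)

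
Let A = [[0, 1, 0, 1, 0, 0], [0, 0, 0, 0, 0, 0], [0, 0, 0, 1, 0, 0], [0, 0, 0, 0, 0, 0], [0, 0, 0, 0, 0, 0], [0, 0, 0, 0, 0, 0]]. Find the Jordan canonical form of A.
J = [[0, 1, 0, 0, 0, 0], [0, 0, 0, 0, 0, 0], [0, 0, 0, 1, 0, 0], [0, 0, 0, 0, 0, 0], [0, 0, 0, 0, 0, 0], [0, 0, 0, 0, 0, 0]]

The characteristic polynomial is det(xI - A) = x^6, so the eigenvalues are 0 (algebraic multiplicity 6).

For λ = 0: rank(A) = 2, rank(A^2) = 0. The eigenspace has dimension 6 - 2 = 4, so there are 4 Jordan blocks; the rank sequence gives block sizes [2, 2, 1, 1].

Assembling the blocks gives the Jordan form J above.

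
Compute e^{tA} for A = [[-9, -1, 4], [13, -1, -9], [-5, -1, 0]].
e^{tA} = [[(-(3*t + 2)*e^{t} + 3)*e^{-4*t}, -t*e^{-3*t}, ((t + 3)*e^{t} - 3)*e^{-4*t}], [((6*t + 7)*e^{t} - 7)*e^{-4*t}, (2*t + 1)*e^{-3*t}, (-(2*t + 7)*e^{t} + 7)*e^{-4*t}], [(-(3*t + 2)*e^{t} + 2)*e^{-4*t}, -t*e^{-3*t}, ((t + 3)*e^{t} - 2)*e^{-4*t}]]

A has Jordan form J = [[-4, 0, 0], [0, -3, 1], [0, 0, -3]] with A = PJP^{-1}, so e^{tA} = P e^{tJ} P^{-1}.

For a Jordan block J_k(λ), e^{tJ_k(λ)} = e^{λt} · (I + tN + t^2 N^2/2! + ... + t^{k-1} N^{k-1}/(k-1)!) where N is the nilpotent superdiagonal part.

Assembling the blocks and conjugating back gives the entries of e^{tA} as shown above.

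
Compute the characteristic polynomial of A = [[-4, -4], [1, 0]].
χ_A(x) = (x + 2)^2

xI - A = [[x + 4, 4], [-1, x]].

Expanding det(xI - A) along the first row:
det(xI - A) = + (x + 4)·det([[x]]) - (4)·det([[-1]]).

Evaluating gives χ_A(x) = x^2 + 4x + 4 = (x + 2)^2.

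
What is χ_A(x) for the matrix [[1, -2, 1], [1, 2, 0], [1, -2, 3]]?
xI - A = [[x - 1, 2, -1], [-1, x - 2, 0], [-1, 2, x - 3]].

Expanding det(xI - A) along the first row:
det(xI - A) = + (x - 1)·det([[x - 2, 0], [2, x - 3]]) - (2)·det([[-1, 0], [-1, x - 3]]) + (-1)·det([[-1, x - 2], [-1, 2]]).

Evaluating gives χ_A(x) = x^3 - 6x^2 + 12x - 8 = (x - 2)^3.

χ_A(x) = (x - 2)^3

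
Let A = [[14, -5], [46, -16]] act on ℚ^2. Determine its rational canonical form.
R = [[0, -6], [1, -2]]

The invariant factors of A (the non-unit diagonal entries of the Smith normal form of xI - A over ℚ[x]) are x^2 + 2x + 6, each dividing the next. The characteristic polynomial is their product, x^2 + 2x + 6.

The rational canonical form is the block-diagonal matrix of companion matrices C(f_i):
R = [[0, -6], [1, -2]].

Note the characteristic polynomial does not split into linear factors over ℚ, so A has no Jordan form over ℚ; the rational canonical form exists over any field.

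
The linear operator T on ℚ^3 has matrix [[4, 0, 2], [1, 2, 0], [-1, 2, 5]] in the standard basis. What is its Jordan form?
J = [[3, 0, 0], [0, 4, 1], [0, 0, 4]]

The characteristic polynomial is det(xI - A) = (x - 4)^2(x - 3), so the eigenvalues are 3 (algebraic multiplicity 1), 4 (algebraic multiplicity 2).

For λ = 3: algebraic multiplicity 1 gives one 1×1 block.

For λ = 4: rank(A - 4I) = 2, rank((A - 4I)^2) = 1. The eigenspace has dimension 3 - 2 = 1, so there is 1 Jordan block; the rank sequence gives block sizes [2].

Assembling the blocks gives the Jordan form J above.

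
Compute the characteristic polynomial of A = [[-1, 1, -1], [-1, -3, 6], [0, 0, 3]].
xI - A = [[x + 1, -1, 1], [1, x + 3, -6], [0, 0, x - 3]].

Expanding det(xI - A) along the first row:
det(xI - A) = + (x + 1)·det([[x + 3, -6], [0, x - 3]]) - (-1)·det([[1, -6], [0, x - 3]]) + (1)·det([[1, x + 3], [0, 0]]).

Evaluating gives χ_A(x) = x^3 + x^2 - 8x - 12 = (x - 3)(x + 2)^2.

χ_A(x) = (x - 3)(x + 2)^2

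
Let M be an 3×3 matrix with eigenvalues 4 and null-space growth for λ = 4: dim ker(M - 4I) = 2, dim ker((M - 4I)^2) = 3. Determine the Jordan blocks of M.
Jordan blocks: (4, 2), (4, 1)

λ = 4: successive nullity increments [2, 1] count blocks of size ≥ k; block sizes are [2, 1].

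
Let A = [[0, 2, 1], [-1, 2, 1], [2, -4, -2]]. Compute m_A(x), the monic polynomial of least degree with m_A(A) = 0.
m_A(x) = x^3

The characteristic polynomial factors as x^3. The minimal polynomial is ∏(x - λ)^{k_λ} where k_λ is the size of the largest Jordan block at λ.

For λ = 0: rank(A) = 2, and the largest Jordan block has size 3 (the smallest k with rank(A^k) = rank(A^(k+1))).

So m_A(x) = x^3.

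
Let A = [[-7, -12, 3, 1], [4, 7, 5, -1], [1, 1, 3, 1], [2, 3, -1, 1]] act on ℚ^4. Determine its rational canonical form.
The invariant factors of A (the non-unit diagonal entries of the Smith normal form of xI - A over ℚ[x]) are (x - 4)(x^3 - 4x + 5), each dividing the next. The characteristic polynomial is their product, (x - 4)(x^3 - 4x + 5).

The rational canonical form is the block-diagonal matrix of companion matrices C(f_i):
R = [[0, 0, 0, 20], [1, 0, 0, -21], [0, 1, 0, 4], [0, 0, 1, 4]].

Note the characteristic polynomial does not split into linear factors over ℚ, so A has no Jordan form over ℚ; the rational canonical form exists over any field.

R = [[0, 0, 0, 20], [1, 0, 0, -21], [0, 1, 0, 4], [0, 0, 1, 4]]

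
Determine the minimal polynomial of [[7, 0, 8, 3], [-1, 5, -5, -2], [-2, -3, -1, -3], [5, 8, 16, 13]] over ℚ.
m_A(x) = (x - 6)^2

The characteristic polynomial factors as (x - 6)^4. The minimal polynomial is ∏(x - λ)^{k_λ} where k_λ is the size of the largest Jordan block at λ.

For λ = 6: rank(A - 6I) = 2, and the largest Jordan block has size 2 (the smallest k with rank((A - 6I)^k) = rank((A - 6I)^(k+1))).

So m_A(x) = (x - 6)^2.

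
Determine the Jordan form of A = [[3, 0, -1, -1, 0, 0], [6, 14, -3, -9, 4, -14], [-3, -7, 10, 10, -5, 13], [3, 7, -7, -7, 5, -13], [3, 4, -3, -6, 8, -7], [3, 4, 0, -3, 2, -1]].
The characteristic polynomial is det(xI - A) = (x - 6)^3(x - 3)^3, so the eigenvalues are 3 (algebraic multiplicity 3), 6 (algebraic multiplicity 3).

For λ = 3: rank(A - 3I) = 4, rank((A - 3I)^2) = 3. The eigenspace has dimension 6 - 4 = 2, so there are 2 Jordan blocks; the rank sequence gives block sizes [2, 1].

For λ = 6: rank(A - 6I) = 4, rank((A - 6I)^2) = 3. The eigenspace has dimension 6 - 4 = 2, so there are 2 Jordan blocks; the rank sequence gives block sizes [2, 1].

Assembling the blocks gives the Jordan form J above.

J = [[3, 1, 0, 0, 0, 0], [0, 3, 0, 0, 0, 0], [0, 0, 3, 0, 0, 0], [0, 0, 0, 6, 1, 0], [0, 0, 0, 0, 6, 0], [0, 0, 0, 0, 0, 6]]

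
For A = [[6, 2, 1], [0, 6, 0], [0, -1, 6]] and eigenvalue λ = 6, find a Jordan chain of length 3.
We seek v_1 ∈ ker((A - 6I)^3) \ ker((A - 6I)^2), then set v_{i+1} = (A - 6I) v_i.

One such chain is v_1 = [[0, -1, 1]]^T, v_2 = [[-1, 0, 1]]^T, v_3 = [[1, 0, 0]]^T. Check: (A - 6I) v_3 = [[0, 0, 0]]^T = 0.

v_1 = [[0, -1, 1]]^T, v_2 = [[-1, 0, 1]]^T, v_3 = [[1, 0, 0]]^T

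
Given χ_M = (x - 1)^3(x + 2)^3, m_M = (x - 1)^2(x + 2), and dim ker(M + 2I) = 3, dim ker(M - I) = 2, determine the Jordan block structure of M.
λ = -2: algebraic multiplicity 3 (exponent in χ_M), largest block size 1 (exponent in m_M), 3 blocks (geometric multiplicity). These force block sizes [1, 1, 1].
λ = 1: algebraic multiplicity 3 (exponent in χ_M), largest block size 2 (exponent in m_M), 2 blocks (geometric multiplicity). These force block sizes [2, 1].

Jordan blocks: (-2, 1), (-2, 1), (-2, 1), (1, 2), (1, 1)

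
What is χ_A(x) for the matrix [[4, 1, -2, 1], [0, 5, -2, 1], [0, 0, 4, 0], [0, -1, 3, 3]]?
xI - A = [[x - 4, -1, 2, -1], [0, x - 5, 2, -1], [0, 0, x - 4, 0], [0, 1, -3, x - 3]].

Expanding det(xI - A) along the first row:
det(xI - A) = + (x - 4)·det([[x - 5, 2, -1], [0, x - 4, 0], [1, -3, x - 3]]) - (-1)·det([[0, 2, -1], [0, x - 4, 0], [0, -3, x - 3]]) + (2)·det([[0, x - 5, -1], [0, 0, 0], [0, 1, x - 3]]) - (-1)·det([[0, x - 5, 2], [0, 0, x - 4], [0, 1, -3]]).

Evaluating gives χ_A(x) = x^4 - 16x^3 + 96x^2 - 256x + 256 = (x - 4)^4.

χ_A(x) = (x - 4)^4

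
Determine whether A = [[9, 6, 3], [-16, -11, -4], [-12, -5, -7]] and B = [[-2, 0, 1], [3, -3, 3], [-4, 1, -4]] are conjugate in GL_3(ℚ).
Yes.

Two matrices over a field are similar if and only if they have the same invariant factors.

Both A and B have characteristic polynomial (x + 3)^3 and minimal polynomial (x + 3)^3. Computing further, both have invariant factors (x + 3)^3. Hence A and B are similar.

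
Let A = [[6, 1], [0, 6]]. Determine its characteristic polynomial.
χ_A(x) = (x - 6)^2

xI - A = [[x - 6, -1], [0, x - 6]].

Expanding det(xI - A) along the first row:
det(xI - A) = + (x - 6)·det([[x - 6]]) - (-1)·det([[0]]).

Evaluating gives χ_A(x) = x^2 - 12x + 36 = (x - 6)^2.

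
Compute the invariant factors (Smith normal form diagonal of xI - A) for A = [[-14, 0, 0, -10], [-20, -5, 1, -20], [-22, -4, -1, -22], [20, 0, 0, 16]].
(x - 6)(x + 3)^2(x + 4)

The Jordan structure of A has elementary divisors (x + 4), (x + 3)^2, (x - 6). Arranging the block sizes at each eigenvalue in decreasing order and taking row products gives the invariant factors.

Invariant factors (smallest first, each dividing the next): (x - 6)(x + 3)^2(x + 4).

Check: the last factor (x - 6)(x + 3)^2(x + 4) is the minimal polynomial, and the product (x - 6)(x + 3)^2(x + 4) is the characteristic polynomial.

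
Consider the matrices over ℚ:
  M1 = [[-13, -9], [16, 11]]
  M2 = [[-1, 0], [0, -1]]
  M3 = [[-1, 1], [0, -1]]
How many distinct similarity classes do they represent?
Characteristic polynomials: χ_{M1} = (x + 1)^2, χ_{M2} = (x + 1)^2, χ_{M3} = (x + 1)^2.

{M1, M3}: invariant factors (x + 1)^2.

{M2}: invariant factors x + 1, x + 1.

Matrices are similar if and only if their invariant-factor lists agree; the partition into similarity classes is {M1, M3}, {M2}.

2 classes: {M1, M3}, {M2}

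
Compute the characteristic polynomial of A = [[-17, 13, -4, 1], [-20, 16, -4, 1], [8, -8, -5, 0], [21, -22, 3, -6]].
xI - A = [[x + 17, -13, 4, -1], [20, x - 16, 4, -1], [-8, 8, x + 5, 0], [-21, 22, -3, x + 6]].

Expanding det(xI - A) along the first row:
det(xI - A) = + (x + 17)·det([[x - 16, 4, -1], [8, x + 5, 0], [22, -3, x + 6]]) - (-13)·det([[20, 4, -1], [-8, x + 5, 0], [-21, -3, x + 6]]) + (4)·det([[20, x - 16, -1], [-8, 8, 0], [-21, 22, x + 6]]) - (-1)·det([[20, x - 16, 4], [-8, 8, x + 5], [-21, 22, -3]]).

Evaluating gives χ_A(x) = x^4 + 12x^3 + 30x^2 - 100x - 375 = (x - 3)(x + 5)^3.

χ_A(x) = (x - 3)(x + 5)^3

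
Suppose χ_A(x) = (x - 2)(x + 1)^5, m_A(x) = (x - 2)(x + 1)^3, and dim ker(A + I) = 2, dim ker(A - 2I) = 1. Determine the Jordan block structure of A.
λ = -1: algebraic multiplicity 5 (exponent in χ_A), largest block size 3 (exponent in m_A), 2 blocks (geometric multiplicity). These force block sizes [3, 2].
λ = 2: algebraic multiplicity 1 (exponent in χ_A), largest block size 1 (exponent in m_A), 1 block (geometric multiplicity). This forces block sizes [1].

Jordan blocks: (-1, 3), (-1, 2), (2, 1)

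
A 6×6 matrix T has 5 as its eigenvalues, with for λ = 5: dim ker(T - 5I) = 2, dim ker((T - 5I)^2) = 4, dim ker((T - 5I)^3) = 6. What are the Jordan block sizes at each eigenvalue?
λ = 5: successive nullity increments [2, 2, 2] count blocks of size ≥ k; block sizes are [3, 3].

Jordan blocks: (5, 3), (5, 3)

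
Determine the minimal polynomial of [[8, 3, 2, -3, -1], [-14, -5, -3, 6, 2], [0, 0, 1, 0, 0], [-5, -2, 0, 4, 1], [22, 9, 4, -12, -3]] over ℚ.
m_A(x) = (x - 1)^3

The characteristic polynomial factors as (x - 1)^5. The minimal polynomial is ∏(x - λ)^{k_λ} where k_λ is the size of the largest Jordan block at λ.

For λ = 1: rank(A - I) = 3, and the largest Jordan block has size 3 (the smallest k with rank((A - I)^k) = rank((A - I)^(k+1))).

So m_A(x) = (x - 1)^3.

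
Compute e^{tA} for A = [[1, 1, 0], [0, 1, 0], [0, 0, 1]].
A has Jordan form J = [[1, 1, 0], [0, 1, 0], [0, 0, 1]] with A = PJP^{-1}, so e^{tA} = P e^{tJ} P^{-1}.

For a Jordan block J_k(λ), e^{tJ_k(λ)} = e^{λt} · (I + tN + t^2 N^2/2! + ... + t^{k-1} N^{k-1}/(k-1)!) where N is the nilpotent superdiagonal part.

Assembling the blocks and conjugating back gives the entries of e^{tA} as shown above.

e^{tA} = [[e^{t}, t*e^{t}, 0], [0, e^{t}, 0], [0, 0, e^{t}]]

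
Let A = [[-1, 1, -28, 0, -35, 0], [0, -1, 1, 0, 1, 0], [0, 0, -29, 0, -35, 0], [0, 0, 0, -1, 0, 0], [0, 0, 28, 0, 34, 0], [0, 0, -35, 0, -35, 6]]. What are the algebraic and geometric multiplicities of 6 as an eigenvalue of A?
The characteristic polynomial is (x - 6)^2(x + 1)^4, so the factor x - 6 appears with exponent 2: the algebraic multiplicity is 2.

rank(A - 6I) = 4, so the eigenspace has dimension 6 - 4 = 2: the geometric multiplicity is 2.

algebraic multiplicity 2, geometric multiplicity 2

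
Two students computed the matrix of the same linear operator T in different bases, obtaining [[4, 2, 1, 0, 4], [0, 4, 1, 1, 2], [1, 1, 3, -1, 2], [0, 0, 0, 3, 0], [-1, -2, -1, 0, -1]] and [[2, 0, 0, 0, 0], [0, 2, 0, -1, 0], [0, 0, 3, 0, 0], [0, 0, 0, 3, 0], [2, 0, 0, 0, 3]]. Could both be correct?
No.

Both have characteristic polynomial (x - 3)^3(x - 2)^2, but the minimal polynomial of A is (x - 3)(x - 2)^2 while the minimal polynomial of B is (x - 3)(x - 2). The minimal polynomial is a similarity invariant, so A and B are not similar.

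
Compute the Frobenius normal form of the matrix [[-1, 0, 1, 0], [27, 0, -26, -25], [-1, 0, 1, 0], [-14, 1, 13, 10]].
R = [[0, 0, 0, 0], [1, 0, 0, 0], [0, 1, 0, -25], [0, 0, 1, 10]]

The invariant factors of A (the non-unit diagonal entries of the Smith normal form of xI - A over ℚ[x]) are x^2(x - 5)^2, each dividing the next. The characteristic polynomial is their product, x^2(x - 5)^2.

The rational canonical form is the block-diagonal matrix of companion matrices C(f_i):
R = [[0, 0, 0, 0], [1, 0, 0, 0], [0, 1, 0, -25], [0, 0, 1, 10]].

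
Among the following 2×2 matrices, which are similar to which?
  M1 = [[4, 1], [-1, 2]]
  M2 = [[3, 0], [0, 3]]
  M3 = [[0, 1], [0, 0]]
3 classes: {M1}, {M2}, {M3}

Characteristic polynomials: χ_{M1} = (x - 3)^2, χ_{M2} = (x - 3)^2, χ_{M3} = x^2.

{M1}: invariant factors (x - 3)^2.

{M2}: invariant factors x - 3, x - 3.

{M3}: invariant factors x^2.

Matrices are similar if and only if their invariant-factor lists agree; the partition into similarity classes is {M1}, {M2}, {M3}.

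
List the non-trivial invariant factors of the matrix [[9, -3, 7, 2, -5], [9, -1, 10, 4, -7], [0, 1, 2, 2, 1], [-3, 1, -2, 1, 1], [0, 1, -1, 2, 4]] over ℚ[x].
The Jordan structure of A has elementary divisors (x - 3)^3, (x - 3)^2. Arranging the block sizes at each eigenvalue in decreasing order and taking row products gives the invariant factors.

Invariant factors (smallest first, each dividing the next): (x - 3)^2, (x - 3)^3.

Check: the last factor (x - 3)^3 is the minimal polynomial, and the product (x - 3)^5 is the characteristic polynomial.

(x - 3)^2, (x - 3)^3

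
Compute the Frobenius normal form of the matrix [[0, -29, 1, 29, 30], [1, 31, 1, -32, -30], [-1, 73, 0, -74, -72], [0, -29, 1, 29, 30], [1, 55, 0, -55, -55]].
The invariant factors of A (the non-unit diagonal entries of the Smith normal form of xI - A over ℚ[x]) are x(x - 6)(x + 5)(x^2 - 4x - 2), each dividing the next. The characteristic polynomial is their product, x(x - 6)(x + 5)(x^2 - 4x - 2).

The rational canonical form is the block-diagonal matrix of companion matrices C(f_i):
R = [[0, 0, 0, 0, 0], [1, 0, 0, 0, -60], [0, 1, 0, 0, -122], [0, 0, 1, 0, 28], [0, 0, 0, 1, 5]].

Note the characteristic polynomial does not split into linear factors over ℚ, so A has no Jordan form over ℚ; the rational canonical form exists over any field.

R = [[0, 0, 0, 0, 0], [1, 0, 0, 0, -60], [0, 1, 0, 0, -122], [0, 0, 1, 0, 28], [0, 0, 0, 1, 5]]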